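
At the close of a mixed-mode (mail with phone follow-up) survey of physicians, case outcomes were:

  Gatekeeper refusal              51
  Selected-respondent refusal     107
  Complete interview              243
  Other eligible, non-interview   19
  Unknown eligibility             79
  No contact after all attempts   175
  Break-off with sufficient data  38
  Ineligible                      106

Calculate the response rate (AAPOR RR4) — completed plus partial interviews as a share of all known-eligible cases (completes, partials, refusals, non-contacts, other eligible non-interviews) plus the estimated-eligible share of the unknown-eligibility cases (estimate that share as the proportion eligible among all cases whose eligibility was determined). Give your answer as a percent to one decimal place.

Refusals = 51 + 107 = 158
Numerator: 243 + 38 = 281
Eligible (known): 243 + 38 + 158 + 175 + 19 = 633
e = 633 / (633 + 106) = 633 / 739 = 0.8566
e × U: 0.8566 × 79 = 67.67
Base: 633 + 67.67 = 700.67
RR4 = 281 / 700.67 = 0.4010

40.1%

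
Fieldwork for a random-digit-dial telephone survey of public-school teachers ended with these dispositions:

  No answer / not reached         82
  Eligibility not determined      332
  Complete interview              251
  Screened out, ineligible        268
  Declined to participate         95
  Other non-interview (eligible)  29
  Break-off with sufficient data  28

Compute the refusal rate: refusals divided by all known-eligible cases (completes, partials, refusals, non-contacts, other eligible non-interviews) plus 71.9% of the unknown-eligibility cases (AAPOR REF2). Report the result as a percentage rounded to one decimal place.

13.1%

Top = 95
Known eligible = 251 + 28 + 95 + 82 + 29 = 485
Eligible share of unknowns = 0.7190 × 332 = 238.71
Base = 485 + 238.71 = 723.71
REF2 = 95 / 723.71 = 0.1313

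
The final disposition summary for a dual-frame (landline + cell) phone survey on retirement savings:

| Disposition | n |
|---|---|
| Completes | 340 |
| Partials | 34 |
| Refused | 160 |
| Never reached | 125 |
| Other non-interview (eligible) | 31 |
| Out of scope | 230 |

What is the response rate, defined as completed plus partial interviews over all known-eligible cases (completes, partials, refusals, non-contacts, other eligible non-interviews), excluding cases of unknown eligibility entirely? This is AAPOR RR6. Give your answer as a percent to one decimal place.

Top: 340 + 34 = 374
Denominator: 340 + 34 + 160 + 125 + 31 = 690
RR6 = 374 / 690 = 0.5420

54.2%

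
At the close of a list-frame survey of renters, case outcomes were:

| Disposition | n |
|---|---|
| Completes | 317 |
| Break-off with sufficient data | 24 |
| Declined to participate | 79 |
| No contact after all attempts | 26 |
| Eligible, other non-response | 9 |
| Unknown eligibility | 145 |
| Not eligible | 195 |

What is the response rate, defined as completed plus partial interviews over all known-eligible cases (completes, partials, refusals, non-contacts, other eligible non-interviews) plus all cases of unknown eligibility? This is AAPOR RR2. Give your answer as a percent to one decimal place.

56.8%

Numerator: 317 + 24 = 341
Denominator: 317 + 24 + 79 + 26 + 9 + 145 = 600
RR2 = 341 / 600 = 0.5683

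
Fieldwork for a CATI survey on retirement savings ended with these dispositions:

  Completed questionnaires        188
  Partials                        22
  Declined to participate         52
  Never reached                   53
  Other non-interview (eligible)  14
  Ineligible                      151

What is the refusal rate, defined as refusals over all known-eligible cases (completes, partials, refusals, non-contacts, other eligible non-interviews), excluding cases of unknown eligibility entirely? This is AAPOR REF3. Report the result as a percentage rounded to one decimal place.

Numerator → 52
Base → 188 + 22 + 52 + 53 + 14 = 329
REF3 = 52 / 329 = 0.1581

15.8%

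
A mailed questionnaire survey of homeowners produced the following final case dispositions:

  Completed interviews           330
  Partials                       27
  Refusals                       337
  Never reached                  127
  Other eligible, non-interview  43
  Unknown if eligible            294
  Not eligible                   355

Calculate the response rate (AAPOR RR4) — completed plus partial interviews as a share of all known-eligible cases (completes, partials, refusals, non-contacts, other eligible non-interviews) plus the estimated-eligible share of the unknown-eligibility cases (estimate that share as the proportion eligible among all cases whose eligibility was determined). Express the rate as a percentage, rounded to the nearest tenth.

Top = 330 + 27 = 357
Known eligible = 330 + 27 + 337 + 127 + 43 = 864
e = 864 / (864 + 355) = 864 / 1219 = 0.7088
e × U = 0.7088 × 294 = 208.39
Denominator = 864 + 208.39 = 1072.39
RR4 = 357 / 1072.39 = 0.3329

33.3%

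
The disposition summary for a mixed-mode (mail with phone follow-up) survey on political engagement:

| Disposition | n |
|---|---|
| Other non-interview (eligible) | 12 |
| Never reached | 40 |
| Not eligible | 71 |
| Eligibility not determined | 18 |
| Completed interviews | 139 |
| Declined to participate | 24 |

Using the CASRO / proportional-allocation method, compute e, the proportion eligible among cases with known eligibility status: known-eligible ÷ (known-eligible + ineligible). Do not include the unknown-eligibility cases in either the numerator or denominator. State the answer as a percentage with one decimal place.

75.2%

Eligible (known) = 139 + 24 + 40 + 12 = 215
e = 215 / (215 + 71) = 215 / 286 = 0.7517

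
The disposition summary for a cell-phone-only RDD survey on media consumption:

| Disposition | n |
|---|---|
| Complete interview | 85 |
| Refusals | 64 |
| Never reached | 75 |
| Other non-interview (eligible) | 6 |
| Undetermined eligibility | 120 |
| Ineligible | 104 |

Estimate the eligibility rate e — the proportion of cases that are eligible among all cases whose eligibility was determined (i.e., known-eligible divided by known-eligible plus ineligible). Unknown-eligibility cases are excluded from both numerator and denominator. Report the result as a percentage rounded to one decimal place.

68.9%

Eligible (known): 85 + 64 + 75 + 6 = 230
e = 230 / (230 + 104) = 230 / 334 = 0.6886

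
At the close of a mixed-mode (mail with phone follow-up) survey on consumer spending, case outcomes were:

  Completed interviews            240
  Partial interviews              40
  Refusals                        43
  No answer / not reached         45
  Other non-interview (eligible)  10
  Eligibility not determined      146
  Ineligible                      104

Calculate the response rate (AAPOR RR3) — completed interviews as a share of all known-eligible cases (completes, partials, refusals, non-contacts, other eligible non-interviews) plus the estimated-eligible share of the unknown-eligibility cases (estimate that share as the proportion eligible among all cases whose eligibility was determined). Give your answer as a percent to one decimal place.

48.7%

Top: 240
Determined eligible: 240 + 40 + 43 + 45 + 10 = 378
e = 378 / (378 + 104) = 378 / 482 = 0.7842
e × U: 0.7842 × 146 = 114.49
Denominator: 378 + 114.49 = 492.49
RR3 = 240 / 492.49 = 0.4873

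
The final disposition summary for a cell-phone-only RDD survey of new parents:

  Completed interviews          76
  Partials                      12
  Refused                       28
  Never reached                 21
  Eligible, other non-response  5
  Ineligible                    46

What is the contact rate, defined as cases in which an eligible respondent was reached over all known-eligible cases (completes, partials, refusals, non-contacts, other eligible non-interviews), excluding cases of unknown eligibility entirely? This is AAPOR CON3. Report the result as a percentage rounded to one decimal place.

85.2%

Num → 76 + 12 + 28 + 5 = 121
Denom → 76 + 12 + 28 + 21 + 5 = 142
CON3 = 121 / 142 = 0.8521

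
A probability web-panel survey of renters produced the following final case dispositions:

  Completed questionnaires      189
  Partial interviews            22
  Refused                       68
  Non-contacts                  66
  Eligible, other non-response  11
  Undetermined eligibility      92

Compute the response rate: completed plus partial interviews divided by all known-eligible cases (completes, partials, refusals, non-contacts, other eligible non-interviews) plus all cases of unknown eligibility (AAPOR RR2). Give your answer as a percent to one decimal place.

Num: 189 + 22 = 211
Base: 189 + 22 + 68 + 66 + 11 + 92 = 448
RR2 = 211 / 448 = 0.4710

47.1%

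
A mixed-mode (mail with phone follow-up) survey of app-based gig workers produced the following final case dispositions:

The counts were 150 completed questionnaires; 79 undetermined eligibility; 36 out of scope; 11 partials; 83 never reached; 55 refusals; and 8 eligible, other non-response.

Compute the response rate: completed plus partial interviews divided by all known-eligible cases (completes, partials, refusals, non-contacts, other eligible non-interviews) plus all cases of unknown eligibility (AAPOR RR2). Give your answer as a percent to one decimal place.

41.7%

Num: 150 + 11 = 161
Denominator: 150 + 11 + 55 + 83 + 8 + 79 = 386
RR2 = 161 / 386 = 0.4171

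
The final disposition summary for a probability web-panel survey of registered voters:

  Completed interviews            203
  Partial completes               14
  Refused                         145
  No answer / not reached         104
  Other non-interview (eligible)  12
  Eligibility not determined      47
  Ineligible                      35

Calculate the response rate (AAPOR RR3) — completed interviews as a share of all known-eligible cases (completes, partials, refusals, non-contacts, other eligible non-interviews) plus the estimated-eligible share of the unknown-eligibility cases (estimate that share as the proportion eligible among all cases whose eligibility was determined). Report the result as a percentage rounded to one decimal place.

38.9%

Numerator: 203
Eligible (known): 203 + 14 + 145 + 104 + 12 = 478
e = 478 / (478 + 35) = 478 / 513 = 0.9318
Eligible share of unknowns: 0.9318 × 47 = 43.79
Denom: 478 + 43.79 = 521.79
RR3 = 203 / 521.79 = 0.3890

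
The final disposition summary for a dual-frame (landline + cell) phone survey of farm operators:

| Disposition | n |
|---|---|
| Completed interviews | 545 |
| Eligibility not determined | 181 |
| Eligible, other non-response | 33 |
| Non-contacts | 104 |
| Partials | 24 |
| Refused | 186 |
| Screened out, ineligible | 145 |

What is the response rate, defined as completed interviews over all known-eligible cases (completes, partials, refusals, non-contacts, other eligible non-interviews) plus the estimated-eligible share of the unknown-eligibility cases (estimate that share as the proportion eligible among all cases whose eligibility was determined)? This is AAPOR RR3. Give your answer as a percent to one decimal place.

52.0%

Numerator = 545
Eligible (known) = 545 + 24 + 186 + 104 + 33 = 892
e = 892 / (892 + 145) = 892 / 1037 = 0.8602
e × U = 0.8602 × 181 = 155.70
Denominator = 892 + 155.70 = 1047.70
RR3 = 545 / 1047.70 = 0.5202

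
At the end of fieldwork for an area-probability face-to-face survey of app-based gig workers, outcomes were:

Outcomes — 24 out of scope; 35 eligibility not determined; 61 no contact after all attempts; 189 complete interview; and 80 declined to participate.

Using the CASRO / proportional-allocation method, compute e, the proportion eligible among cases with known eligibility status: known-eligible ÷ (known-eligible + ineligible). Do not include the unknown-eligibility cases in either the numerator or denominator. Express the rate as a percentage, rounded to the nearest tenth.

Eligible (known) = 189 + 80 + 61 = 330
e = 330 / (330 + 24) = 330 / 354 = 0.9322

93.2%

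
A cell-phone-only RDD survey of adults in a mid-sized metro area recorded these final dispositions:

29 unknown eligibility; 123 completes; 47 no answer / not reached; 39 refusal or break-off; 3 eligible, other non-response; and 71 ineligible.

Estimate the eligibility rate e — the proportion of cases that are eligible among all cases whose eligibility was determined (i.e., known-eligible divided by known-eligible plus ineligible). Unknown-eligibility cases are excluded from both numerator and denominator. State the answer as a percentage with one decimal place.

Known eligible: 123 + 39 + 47 + 3 = 212
e = 212 / (212 + 71) = 212 / 283 = 0.7491

74.9%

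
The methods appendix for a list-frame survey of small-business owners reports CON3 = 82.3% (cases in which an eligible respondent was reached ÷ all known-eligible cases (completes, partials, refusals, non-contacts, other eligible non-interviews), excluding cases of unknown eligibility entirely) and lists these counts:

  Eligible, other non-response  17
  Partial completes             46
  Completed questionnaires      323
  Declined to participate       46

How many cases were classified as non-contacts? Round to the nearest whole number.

93

Top → 323 + 46 + 46 + 17 = 432
CON3 = 432 / D = 0.823
D = 432 / 0.823 = 524.9
Other denominator terms total 432
non-contacts = 524.9 − 432 ≈ 93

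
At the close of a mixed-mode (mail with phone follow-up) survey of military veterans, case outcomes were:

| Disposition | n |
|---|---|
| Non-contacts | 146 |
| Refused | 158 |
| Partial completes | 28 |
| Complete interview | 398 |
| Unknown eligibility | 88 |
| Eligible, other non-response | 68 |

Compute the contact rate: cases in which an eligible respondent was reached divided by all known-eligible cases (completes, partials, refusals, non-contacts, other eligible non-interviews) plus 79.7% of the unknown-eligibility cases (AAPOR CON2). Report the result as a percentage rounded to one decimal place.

Top → 398 + 28 + 158 + 68 = 652
Known eligible → 398 + 28 + 158 + 146 + 68 = 798
Eligible share of unknowns → 0.7970 × 88 = 70.14
Base → 798 + 70.14 = 868.14
CON2 = 652 / 868.14 = 0.7510

75.1%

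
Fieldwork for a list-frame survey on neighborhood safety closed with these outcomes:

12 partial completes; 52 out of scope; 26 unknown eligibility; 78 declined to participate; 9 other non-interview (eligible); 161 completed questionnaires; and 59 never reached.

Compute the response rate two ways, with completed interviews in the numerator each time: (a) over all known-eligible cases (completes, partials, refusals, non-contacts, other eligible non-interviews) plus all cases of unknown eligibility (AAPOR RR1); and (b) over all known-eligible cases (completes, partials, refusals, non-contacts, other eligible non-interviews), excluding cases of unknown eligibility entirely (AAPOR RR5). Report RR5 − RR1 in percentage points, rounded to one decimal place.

Numerator = 161
Denom = 161 + 12 + 78 + 59 + 9 + 26 = 345
RR1 = 161 / 345 = 0.4667
Denom = 161 + 12 + 78 + 59 + 9 = 319
RR5 = 161 / 319 = 0.5047
Difference = 50.47 − 46.67 = 3.80 percentage points

3.8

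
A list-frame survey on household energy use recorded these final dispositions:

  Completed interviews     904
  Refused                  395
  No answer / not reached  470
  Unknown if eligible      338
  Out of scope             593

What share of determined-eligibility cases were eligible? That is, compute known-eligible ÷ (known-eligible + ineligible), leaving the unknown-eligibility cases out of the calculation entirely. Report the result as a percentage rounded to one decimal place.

Determined eligible: 904 + 395 + 470 = 1769
e = 1769 / (1769 + 593) = 1769 / 2362 = 0.7489

74.9%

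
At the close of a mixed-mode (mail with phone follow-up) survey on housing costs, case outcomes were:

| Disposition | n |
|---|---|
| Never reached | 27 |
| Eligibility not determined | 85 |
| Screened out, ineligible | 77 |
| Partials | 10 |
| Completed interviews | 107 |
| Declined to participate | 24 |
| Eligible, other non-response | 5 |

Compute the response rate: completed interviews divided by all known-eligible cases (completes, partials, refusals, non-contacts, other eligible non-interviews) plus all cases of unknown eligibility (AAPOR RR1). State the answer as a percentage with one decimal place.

41.5%

Num → 107
Denominator → 107 + 10 + 24 + 27 + 5 + 85 = 258
RR1 = 107 / 258 = 0.4147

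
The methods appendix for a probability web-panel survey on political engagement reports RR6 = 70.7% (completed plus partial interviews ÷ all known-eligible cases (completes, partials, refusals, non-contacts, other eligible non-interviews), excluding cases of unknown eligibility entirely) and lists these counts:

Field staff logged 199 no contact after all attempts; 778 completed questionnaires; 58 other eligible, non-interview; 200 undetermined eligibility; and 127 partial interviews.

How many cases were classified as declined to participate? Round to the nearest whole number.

118

Top → 778 + 127 = 905
RR6 = 905 / D = 0.707
D = 905 / 0.707 = 1280.1
Rest of base = 1162
declined to participate = 1280.1 − 1162 ≈ 118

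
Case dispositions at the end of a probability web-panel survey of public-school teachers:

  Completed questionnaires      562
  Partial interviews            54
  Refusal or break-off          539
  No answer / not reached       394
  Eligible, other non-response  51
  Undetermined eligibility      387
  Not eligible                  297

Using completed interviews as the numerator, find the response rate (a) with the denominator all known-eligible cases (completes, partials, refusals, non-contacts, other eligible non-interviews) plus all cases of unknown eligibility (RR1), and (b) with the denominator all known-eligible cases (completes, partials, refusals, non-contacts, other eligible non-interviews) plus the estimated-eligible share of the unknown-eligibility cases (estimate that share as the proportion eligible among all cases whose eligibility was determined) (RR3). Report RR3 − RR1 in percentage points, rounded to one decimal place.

Top → 562
Denominator → 562 + 54 + 539 + 394 + 51 + 387 = 1987
RR1 = 562 / 1987 = 0.2828
Determined eligible → 562 + 54 + 539 + 394 + 51 = 1600
e = 1600 / (1600 + 297) = 1600 / 1897 = 0.8434
Estimated eligible among unknowns → 0.8434 × 387 = 326.40
Denominator → 1600 + 326.40 = 1926.40
RR3 = 562 / 1926.40 = 0.2917
Difference = 29.17 − 28.28 = 0.89 percentage points

0.9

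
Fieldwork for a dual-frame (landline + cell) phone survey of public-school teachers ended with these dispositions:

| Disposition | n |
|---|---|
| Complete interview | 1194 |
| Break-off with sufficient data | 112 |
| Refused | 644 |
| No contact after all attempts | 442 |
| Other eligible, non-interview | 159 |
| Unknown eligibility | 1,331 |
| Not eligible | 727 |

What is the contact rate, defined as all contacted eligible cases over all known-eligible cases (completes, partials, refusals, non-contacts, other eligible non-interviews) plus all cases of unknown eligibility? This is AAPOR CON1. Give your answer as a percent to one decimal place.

Top → 1194 + 112 + 644 + 159 = 2109
Denominator → 1194 + 112 + 644 + 442 + 159 + 1331 = 3882
CON1 = 2109 / 3882 = 0.5433

54.3%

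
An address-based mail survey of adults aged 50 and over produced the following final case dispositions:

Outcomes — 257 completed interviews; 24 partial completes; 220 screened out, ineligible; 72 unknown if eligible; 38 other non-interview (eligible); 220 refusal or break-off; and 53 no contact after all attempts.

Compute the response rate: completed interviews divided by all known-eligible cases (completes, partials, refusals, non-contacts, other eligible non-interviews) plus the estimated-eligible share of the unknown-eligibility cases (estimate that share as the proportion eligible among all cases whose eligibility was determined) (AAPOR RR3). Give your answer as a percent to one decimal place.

39.9%

Num: 257
Eligible (known): 257 + 24 + 220 + 53 + 38 = 592
e = 592 / (592 + 220) = 592 / 812 = 0.7291
e × U: 0.7291 × 72 = 52.50
Base: 592 + 52.50 = 644.50
RR3 = 257 / 644.50 = 0.3988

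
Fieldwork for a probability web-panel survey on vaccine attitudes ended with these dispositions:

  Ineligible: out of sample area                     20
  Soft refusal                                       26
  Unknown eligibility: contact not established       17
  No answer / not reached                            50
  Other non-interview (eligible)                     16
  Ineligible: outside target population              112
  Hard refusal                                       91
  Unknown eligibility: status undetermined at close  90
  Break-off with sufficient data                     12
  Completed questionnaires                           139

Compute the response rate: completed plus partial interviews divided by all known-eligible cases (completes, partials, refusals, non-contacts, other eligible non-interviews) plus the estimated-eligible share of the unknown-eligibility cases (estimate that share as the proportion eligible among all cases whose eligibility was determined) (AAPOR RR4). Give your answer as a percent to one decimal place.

Refusal or break-off = 91 + 26 = 117
Unknown eligibility = 17 + 90 = 107
Not eligible = 112 + 20 = 132
Numerator = 139 + 12 = 151
Known eligible = 139 + 12 + 117 + 50 + 16 = 334
e = 334 / (334 + 132) = 334 / 466 = 0.7167
Eligible share of unknowns = 0.7167 × 107 = 76.69
Denom = 334 + 76.69 = 410.69
RR4 = 151 / 410.69 = 0.3677

36.8%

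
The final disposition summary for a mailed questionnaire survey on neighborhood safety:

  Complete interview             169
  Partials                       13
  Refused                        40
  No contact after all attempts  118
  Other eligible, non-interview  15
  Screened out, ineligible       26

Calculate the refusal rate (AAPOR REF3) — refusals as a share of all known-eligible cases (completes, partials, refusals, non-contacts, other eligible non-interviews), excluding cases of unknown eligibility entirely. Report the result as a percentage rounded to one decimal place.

Num = 40
Base = 169 + 13 + 40 + 118 + 15 = 355
REF3 = 40 / 355 = 0.1127

11.3%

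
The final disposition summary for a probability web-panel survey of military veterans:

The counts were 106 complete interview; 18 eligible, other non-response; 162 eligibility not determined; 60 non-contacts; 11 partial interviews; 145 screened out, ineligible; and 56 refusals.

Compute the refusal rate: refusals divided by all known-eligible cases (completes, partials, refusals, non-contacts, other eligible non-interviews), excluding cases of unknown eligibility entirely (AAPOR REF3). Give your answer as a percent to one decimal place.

Top → 56
Denominator → 106 + 11 + 56 + 60 + 18 = 251
REF3 = 56 / 251 = 0.2231

22.3%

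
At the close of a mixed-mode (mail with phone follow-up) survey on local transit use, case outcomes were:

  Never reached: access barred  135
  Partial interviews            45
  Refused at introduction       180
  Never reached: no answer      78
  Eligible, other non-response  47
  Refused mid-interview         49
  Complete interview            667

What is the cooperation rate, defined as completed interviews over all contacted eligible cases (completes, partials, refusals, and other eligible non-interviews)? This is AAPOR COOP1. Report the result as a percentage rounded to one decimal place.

Declined to participate = 180 + 49 = 229
No contact after all attempts = 78 + 135 = 213
Num = 667
Base = 667 + 45 + 229 + 47 = 988
COOP1 = 667 / 988 = 0.6751

67.5%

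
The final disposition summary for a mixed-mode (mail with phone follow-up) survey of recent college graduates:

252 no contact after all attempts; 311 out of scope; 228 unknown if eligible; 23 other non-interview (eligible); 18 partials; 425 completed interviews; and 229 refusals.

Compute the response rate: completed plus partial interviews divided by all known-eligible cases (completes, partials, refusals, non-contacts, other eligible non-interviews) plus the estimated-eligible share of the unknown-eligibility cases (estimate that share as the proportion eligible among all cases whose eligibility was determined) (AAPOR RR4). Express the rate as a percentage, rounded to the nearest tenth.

Top: 425 + 18 = 443
Determined eligible: 425 + 18 + 229 + 252 + 23 = 947
e = 947 / (947 + 311) = 947 / 1258 = 0.7528
e × U: 0.7528 × 228 = 171.64
Base: 947 + 171.64 = 1118.64
RR4 = 443 / 1118.64 = 0.3960

39.6%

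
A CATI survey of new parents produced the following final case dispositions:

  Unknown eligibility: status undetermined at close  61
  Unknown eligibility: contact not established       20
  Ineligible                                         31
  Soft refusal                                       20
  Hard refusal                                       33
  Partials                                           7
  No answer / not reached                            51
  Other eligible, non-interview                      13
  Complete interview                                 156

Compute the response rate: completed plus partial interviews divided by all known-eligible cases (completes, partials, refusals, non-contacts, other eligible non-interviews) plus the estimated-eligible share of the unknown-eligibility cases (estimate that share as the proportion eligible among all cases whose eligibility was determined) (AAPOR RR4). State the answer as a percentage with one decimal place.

46.2%

Refused = 33 + 20 = 53
Unknown eligibility = 20 + 61 = 81
Top = 156 + 7 = 163
Eligible (known) = 156 + 7 + 53 + 51 + 13 = 280
e = 280 / (280 + 31) = 280 / 311 = 0.9003
Estimated eligible among unknowns = 0.9003 × 81 = 72.92
Denominator = 280 + 72.92 = 352.92
RR4 = 163 / 352.92 = 0.4619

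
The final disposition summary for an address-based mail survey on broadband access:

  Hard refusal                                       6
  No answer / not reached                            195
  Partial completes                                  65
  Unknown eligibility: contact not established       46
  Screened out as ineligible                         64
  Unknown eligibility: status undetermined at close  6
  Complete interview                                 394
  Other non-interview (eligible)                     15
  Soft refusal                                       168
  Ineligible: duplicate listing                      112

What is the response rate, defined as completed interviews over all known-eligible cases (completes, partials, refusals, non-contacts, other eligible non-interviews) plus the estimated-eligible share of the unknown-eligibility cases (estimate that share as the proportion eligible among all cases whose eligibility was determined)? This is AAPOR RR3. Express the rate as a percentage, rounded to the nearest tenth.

Declined to participate = 6 + 168 = 174
Unknown eligibility = 46 + 6 = 52
Out of scope = 64 + 112 = 176
Top: 394
Eligible (known): 394 + 65 + 174 + 195 + 15 = 843
e = 843 / (843 + 176) = 843 / 1019 = 0.8273
Eligible share of unknowns: 0.8273 × 52 = 43.02
Denominator: 843 + 43.02 = 886.02
RR3 = 394 / 886.02 = 0.4447

44.5%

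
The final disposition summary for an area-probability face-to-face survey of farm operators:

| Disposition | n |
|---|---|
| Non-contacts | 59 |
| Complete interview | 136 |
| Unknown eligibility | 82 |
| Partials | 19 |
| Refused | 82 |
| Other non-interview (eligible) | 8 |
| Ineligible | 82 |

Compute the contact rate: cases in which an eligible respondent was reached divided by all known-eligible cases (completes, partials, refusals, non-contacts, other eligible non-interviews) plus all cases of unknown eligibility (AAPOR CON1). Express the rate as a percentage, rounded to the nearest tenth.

63.5%

Num: 136 + 19 + 82 + 8 = 245
Denom: 136 + 19 + 82 + 59 + 8 + 82 = 386
CON1 = 245 / 386 = 0.6347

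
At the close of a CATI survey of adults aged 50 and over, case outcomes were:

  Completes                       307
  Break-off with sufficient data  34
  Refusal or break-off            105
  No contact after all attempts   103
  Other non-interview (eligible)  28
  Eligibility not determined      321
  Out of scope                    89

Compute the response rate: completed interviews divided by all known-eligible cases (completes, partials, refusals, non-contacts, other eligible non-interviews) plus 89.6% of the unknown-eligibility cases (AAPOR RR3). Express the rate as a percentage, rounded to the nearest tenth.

Numerator: 307
Determined eligible: 307 + 34 + 105 + 103 + 28 = 577
Estimated eligible among unknowns: 0.8960 × 321 = 287.62
Denom: 577 + 287.62 = 864.62
RR3 = 307 / 864.62 = 0.3551

35.5%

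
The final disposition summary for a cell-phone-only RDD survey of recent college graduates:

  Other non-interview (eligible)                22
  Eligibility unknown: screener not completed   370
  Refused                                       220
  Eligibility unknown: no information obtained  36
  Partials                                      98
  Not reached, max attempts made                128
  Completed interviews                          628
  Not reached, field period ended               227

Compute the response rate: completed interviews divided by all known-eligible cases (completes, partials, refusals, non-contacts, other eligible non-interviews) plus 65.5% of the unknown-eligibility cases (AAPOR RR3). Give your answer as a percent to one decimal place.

No contact after all attempts = 227 + 128 = 355
Unknown eligibility = 370 + 36 = 406
Num: 628
Eligible (known): 628 + 98 + 220 + 355 + 22 = 1323
Estimated eligible among unknowns: 0.6550 × 406 = 265.93
Denominator: 1323 + 265.93 = 1588.93
RR3 = 628 / 1588.93 = 0.3952

39.5%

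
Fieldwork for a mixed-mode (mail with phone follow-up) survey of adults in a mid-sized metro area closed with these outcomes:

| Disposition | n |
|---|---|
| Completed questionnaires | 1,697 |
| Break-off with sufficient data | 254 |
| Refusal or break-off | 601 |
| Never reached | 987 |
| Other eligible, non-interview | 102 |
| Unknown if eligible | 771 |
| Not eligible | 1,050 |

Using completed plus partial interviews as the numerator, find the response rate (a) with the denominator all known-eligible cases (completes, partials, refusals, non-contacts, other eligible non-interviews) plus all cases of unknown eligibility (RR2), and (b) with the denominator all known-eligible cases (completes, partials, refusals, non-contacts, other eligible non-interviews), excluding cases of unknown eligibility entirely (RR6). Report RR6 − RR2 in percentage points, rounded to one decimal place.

9.4

Numerator → 1697 + 254 = 1951
Base → 1697 + 254 + 601 + 987 + 102 + 771 = 4412
RR2 = 1951 / 4412 = 0.4422
Base → 1697 + 254 + 601 + 987 + 102 = 3641
RR6 = 1951 / 3641 = 0.5358
Difference = 53.58 − 44.22 = 9.36 percentage points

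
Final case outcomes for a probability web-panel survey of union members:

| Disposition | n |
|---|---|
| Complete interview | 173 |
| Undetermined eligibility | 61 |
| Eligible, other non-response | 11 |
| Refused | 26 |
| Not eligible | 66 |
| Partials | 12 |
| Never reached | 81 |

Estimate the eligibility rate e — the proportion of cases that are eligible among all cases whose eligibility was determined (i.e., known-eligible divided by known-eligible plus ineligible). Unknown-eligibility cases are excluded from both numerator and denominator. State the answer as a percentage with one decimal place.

Eligible (known) = 173 + 12 + 26 + 81 + 11 = 303
e = 303 / (303 + 66) = 303 / 369 = 0.8211

82.1%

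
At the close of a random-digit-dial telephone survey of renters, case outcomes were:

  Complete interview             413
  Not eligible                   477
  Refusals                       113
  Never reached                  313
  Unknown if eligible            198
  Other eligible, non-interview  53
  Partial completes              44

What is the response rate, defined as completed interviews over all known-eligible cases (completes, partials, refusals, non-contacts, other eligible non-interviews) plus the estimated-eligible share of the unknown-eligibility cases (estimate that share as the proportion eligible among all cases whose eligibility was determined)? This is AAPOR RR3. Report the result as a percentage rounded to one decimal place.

38.7%

Num = 413
Eligible (known) = 413 + 44 + 113 + 313 + 53 = 936
e = 936 / (936 + 477) = 936 / 1413 = 0.6624
Eligible share of unknowns = 0.6624 × 198 = 131.16
Base = 936 + 131.16 = 1067.16
RR3 = 413 / 1067.16 = 0.3870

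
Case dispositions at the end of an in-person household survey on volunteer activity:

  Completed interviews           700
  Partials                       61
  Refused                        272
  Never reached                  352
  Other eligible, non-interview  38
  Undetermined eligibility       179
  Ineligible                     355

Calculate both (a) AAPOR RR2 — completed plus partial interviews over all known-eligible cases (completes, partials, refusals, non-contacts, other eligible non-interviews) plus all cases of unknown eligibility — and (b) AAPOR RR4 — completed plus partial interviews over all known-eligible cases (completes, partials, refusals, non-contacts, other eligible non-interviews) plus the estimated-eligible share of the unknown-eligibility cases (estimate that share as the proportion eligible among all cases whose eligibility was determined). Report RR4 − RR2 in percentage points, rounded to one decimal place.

1.1

Top: 700 + 61 = 761
Denominator: 700 + 61 + 272 + 352 + 38 + 179 = 1602
RR2 = 761 / 1602 = 0.4750
Eligible (known): 700 + 61 + 272 + 352 + 38 = 1423
e = 1423 / (1423 + 355) = 1423 / 1778 = 0.8003
Estimated eligible among unknowns: 0.8003 × 179 = 143.25
Denominator: 1423 + 143.25 = 1566.25
RR4 = 761 / 1566.25 = 0.4859
Difference = 48.59 − 47.50 = 1.09 percentage points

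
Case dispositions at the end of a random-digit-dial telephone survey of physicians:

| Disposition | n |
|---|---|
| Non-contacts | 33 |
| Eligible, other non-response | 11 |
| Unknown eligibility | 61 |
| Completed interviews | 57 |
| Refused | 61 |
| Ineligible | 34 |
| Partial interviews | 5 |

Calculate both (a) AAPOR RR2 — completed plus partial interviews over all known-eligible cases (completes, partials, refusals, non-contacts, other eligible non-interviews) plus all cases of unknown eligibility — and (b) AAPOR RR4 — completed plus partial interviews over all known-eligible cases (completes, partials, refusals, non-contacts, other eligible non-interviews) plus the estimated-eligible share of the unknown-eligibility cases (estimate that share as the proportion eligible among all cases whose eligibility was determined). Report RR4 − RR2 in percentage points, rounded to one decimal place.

1.3

Num: 57 + 5 = 62
Denominator: 57 + 5 + 61 + 33 + 11 + 61 = 228
RR2 = 62 / 228 = 0.2719
Eligible (known): 57 + 5 + 61 + 33 + 11 = 167
e = 167 / (167 + 34) = 167 / 201 = 0.8308
Estimated eligible among unknowns: 0.8308 × 61 = 50.68
Denominator: 167 + 50.68 = 217.68
RR4 = 62 / 217.68 = 0.2848
Difference = 28.48 − 27.19 = 1.29 percentage points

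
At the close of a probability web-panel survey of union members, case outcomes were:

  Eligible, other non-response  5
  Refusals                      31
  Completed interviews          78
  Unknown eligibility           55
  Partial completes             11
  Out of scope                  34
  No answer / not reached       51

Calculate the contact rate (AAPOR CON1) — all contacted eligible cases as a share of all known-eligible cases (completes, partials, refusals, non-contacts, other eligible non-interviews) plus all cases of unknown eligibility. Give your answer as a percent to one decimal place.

Top: 78 + 11 + 31 + 5 = 125
Denominator: 78 + 11 + 31 + 51 + 5 + 55 = 231
CON1 = 125 / 231 = 0.5411

54.1%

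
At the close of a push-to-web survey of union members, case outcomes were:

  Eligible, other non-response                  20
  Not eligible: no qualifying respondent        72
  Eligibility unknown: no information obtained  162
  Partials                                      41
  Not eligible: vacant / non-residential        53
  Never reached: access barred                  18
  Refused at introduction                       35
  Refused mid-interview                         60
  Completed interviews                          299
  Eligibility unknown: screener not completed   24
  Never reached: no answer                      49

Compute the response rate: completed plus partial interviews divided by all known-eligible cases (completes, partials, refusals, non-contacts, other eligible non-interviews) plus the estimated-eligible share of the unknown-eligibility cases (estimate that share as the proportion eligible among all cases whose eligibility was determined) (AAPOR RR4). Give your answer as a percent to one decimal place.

Refusal or break-off = 35 + 60 = 95
Never reached = 49 + 18 = 67
Undetermined eligibility = 24 + 162 = 186
Out of scope = 72 + 53 = 125
Top → 299 + 41 = 340
Eligible (known) → 299 + 41 + 95 + 67 + 20 = 522
e = 522 / (522 + 125) = 522 / 647 = 0.8068
Eligible share of unknowns → 0.8068 × 186 = 150.06
Denominator → 522 + 150.06 = 672.06
RR4 = 340 / 672.06 = 0.5059

50.6%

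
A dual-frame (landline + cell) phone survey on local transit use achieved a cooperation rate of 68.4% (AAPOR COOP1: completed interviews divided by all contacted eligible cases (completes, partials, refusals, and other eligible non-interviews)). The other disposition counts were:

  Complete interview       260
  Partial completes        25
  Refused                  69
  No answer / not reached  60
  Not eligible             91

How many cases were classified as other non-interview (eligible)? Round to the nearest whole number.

26

COOP1 = 260 / D = 0.684
D = 260 / 0.684 = 380.1
Remaining denominator categories sum to 354
other non-interview (eligible) = 380.1 − 354 ≈ 26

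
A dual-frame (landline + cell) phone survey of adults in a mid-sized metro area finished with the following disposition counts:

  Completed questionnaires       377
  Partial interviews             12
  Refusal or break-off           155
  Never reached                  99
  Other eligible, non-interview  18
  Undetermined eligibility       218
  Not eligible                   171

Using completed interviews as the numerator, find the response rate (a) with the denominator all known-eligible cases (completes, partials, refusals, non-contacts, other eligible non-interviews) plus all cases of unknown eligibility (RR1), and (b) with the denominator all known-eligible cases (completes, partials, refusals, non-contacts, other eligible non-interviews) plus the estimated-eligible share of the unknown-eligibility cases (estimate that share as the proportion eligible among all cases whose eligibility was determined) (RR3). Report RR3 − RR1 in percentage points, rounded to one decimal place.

Num → 377
Denom → 377 + 12 + 155 + 99 + 18 + 218 = 879
RR1 = 377 / 879 = 0.4289
Eligible (known) → 377 + 12 + 155 + 99 + 18 = 661
e = 661 / (661 + 171) = 661 / 832 = 0.7945
Eligible share of unknowns → 0.7945 × 218 = 173.20
Denom → 661 + 173.20 = 834.20
RR3 = 377 / 834.20 = 0.4519
Difference = 45.19 − 42.89 = 2.30 percentage points

2.3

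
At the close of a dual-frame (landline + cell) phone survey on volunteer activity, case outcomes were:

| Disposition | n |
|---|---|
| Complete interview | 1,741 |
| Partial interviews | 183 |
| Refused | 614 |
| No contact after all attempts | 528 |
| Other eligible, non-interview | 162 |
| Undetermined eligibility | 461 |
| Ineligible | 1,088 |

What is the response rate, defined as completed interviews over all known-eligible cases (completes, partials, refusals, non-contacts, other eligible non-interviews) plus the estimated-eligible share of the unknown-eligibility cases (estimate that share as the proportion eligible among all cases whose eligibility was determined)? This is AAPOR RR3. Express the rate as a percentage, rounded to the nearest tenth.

48.7%

Top → 1741
Known eligible → 1741 + 183 + 614 + 528 + 162 = 3228
e = 3228 / (3228 + 1088) = 3228 / 4316 = 0.7479
Estimated eligible among unknowns → 0.7479 × 461 = 344.78
Denom → 3228 + 344.78 = 3572.78
RR3 = 1741 / 3572.78 = 0.4873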